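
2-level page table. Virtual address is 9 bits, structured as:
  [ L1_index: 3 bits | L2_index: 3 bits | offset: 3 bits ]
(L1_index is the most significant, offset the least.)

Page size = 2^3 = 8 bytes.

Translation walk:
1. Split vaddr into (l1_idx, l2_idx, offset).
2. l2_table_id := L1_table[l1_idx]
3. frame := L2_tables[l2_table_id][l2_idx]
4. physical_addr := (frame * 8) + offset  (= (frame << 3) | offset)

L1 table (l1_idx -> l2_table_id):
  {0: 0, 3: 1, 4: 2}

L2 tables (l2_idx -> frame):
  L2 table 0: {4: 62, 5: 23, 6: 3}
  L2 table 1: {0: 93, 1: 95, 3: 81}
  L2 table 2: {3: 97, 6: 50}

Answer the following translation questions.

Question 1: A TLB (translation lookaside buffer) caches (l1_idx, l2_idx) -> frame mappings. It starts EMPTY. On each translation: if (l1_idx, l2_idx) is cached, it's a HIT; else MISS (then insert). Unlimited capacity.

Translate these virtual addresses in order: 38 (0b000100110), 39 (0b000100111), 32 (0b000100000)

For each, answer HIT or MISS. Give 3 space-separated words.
Answer: MISS HIT HIT

Derivation:
vaddr=38: (0,4) not in TLB -> MISS, insert
vaddr=39: (0,4) in TLB -> HIT
vaddr=32: (0,4) in TLB -> HIT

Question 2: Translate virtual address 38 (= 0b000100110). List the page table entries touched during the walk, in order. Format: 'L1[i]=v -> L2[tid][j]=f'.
vaddr = 38 = 0b000100110
Split: l1_idx=0, l2_idx=4, offset=6

Answer: L1[0]=0 -> L2[0][4]=62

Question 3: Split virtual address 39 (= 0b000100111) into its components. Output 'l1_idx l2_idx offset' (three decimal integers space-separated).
vaddr = 39 = 0b000100111
  top 3 bits -> l1_idx = 0
  next 3 bits -> l2_idx = 4
  bottom 3 bits -> offset = 7

Answer: 0 4 7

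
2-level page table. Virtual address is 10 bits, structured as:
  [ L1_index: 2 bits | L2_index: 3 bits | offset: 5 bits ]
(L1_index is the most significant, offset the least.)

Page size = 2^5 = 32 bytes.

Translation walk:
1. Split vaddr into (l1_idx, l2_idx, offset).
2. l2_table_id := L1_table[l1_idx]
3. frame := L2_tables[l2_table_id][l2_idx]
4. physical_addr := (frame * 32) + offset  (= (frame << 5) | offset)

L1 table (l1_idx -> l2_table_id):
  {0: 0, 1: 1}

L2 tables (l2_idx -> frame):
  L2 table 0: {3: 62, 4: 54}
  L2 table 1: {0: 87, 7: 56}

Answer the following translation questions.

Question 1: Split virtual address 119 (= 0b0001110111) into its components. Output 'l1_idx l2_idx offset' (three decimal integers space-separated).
Answer: 0 3 23

Derivation:
vaddr = 119 = 0b0001110111
  top 2 bits -> l1_idx = 0
  next 3 bits -> l2_idx = 3
  bottom 5 bits -> offset = 23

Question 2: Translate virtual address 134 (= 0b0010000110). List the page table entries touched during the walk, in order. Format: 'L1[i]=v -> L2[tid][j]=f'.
Answer: L1[0]=0 -> L2[0][4]=54

Derivation:
vaddr = 134 = 0b0010000110
Split: l1_idx=0, l2_idx=4, offset=6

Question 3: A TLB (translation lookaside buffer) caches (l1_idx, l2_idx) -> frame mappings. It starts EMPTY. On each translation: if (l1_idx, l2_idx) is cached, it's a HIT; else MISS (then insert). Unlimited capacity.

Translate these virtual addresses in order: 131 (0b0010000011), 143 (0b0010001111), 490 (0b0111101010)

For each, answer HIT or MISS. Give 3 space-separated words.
vaddr=131: (0,4) not in TLB -> MISS, insert
vaddr=143: (0,4) in TLB -> HIT
vaddr=490: (1,7) not in TLB -> MISS, insert

Answer: MISS HIT MISS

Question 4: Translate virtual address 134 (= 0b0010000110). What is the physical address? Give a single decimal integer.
vaddr = 134 = 0b0010000110
Split: l1_idx=0, l2_idx=4, offset=6
L1[0] = 0
L2[0][4] = 54
paddr = 54 * 32 + 6 = 1734

Answer: 1734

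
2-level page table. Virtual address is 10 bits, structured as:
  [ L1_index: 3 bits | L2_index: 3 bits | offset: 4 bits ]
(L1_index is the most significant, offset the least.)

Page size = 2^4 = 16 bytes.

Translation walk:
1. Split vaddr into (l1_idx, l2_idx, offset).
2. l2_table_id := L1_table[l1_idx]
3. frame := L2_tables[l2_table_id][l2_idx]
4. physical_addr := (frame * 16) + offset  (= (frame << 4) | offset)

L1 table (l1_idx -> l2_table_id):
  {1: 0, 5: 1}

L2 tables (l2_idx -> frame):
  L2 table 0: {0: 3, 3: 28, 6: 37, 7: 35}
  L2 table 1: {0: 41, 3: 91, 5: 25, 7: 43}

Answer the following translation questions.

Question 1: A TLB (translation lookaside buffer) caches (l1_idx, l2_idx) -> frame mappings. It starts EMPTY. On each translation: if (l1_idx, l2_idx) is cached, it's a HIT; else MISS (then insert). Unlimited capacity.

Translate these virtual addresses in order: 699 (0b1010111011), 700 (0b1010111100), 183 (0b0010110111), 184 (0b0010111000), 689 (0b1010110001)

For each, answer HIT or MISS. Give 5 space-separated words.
Answer: MISS HIT MISS HIT HIT

Derivation:
vaddr=699: (5,3) not in TLB -> MISS, insert
vaddr=700: (5,3) in TLB -> HIT
vaddr=183: (1,3) not in TLB -> MISS, insert
vaddr=184: (1,3) in TLB -> HIT
vaddr=689: (5,3) in TLB -> HIT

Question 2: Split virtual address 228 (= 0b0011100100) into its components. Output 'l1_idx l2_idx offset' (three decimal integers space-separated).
Answer: 1 6 4

Derivation:
vaddr = 228 = 0b0011100100
  top 3 bits -> l1_idx = 1
  next 3 bits -> l2_idx = 6
  bottom 4 bits -> offset = 4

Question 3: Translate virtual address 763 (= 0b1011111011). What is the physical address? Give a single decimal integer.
Answer: 699

Derivation:
vaddr = 763 = 0b1011111011
Split: l1_idx=5, l2_idx=7, offset=11
L1[5] = 1
L2[1][7] = 43
paddr = 43 * 16 + 11 = 699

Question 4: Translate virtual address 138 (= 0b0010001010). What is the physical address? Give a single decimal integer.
vaddr = 138 = 0b0010001010
Split: l1_idx=1, l2_idx=0, offset=10
L1[1] = 0
L2[0][0] = 3
paddr = 3 * 16 + 10 = 58

Answer: 58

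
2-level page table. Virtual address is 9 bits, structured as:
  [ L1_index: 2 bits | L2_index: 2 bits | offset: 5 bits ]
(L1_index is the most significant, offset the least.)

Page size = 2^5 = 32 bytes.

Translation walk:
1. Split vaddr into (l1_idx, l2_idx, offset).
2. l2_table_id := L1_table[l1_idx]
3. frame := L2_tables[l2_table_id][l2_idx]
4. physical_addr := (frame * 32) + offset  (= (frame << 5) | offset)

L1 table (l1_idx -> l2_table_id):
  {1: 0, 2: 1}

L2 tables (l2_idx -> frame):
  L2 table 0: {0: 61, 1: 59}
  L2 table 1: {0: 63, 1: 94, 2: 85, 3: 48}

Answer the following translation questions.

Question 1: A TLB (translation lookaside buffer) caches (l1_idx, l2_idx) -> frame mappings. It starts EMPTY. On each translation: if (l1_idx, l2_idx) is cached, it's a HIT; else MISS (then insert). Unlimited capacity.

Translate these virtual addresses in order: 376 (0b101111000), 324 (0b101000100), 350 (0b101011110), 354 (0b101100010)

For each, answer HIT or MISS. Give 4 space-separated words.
Answer: MISS MISS HIT HIT

Derivation:
vaddr=376: (2,3) not in TLB -> MISS, insert
vaddr=324: (2,2) not in TLB -> MISS, insert
vaddr=350: (2,2) in TLB -> HIT
vaddr=354: (2,3) in TLB -> HIT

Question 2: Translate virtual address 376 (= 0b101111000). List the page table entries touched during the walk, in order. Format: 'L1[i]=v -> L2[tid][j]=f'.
Answer: L1[2]=1 -> L2[1][3]=48

Derivation:
vaddr = 376 = 0b101111000
Split: l1_idx=2, l2_idx=3, offset=24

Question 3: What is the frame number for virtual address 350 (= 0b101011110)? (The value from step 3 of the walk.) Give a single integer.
vaddr = 350: l1_idx=2, l2_idx=2
L1[2] = 1; L2[1][2] = 85

Answer: 85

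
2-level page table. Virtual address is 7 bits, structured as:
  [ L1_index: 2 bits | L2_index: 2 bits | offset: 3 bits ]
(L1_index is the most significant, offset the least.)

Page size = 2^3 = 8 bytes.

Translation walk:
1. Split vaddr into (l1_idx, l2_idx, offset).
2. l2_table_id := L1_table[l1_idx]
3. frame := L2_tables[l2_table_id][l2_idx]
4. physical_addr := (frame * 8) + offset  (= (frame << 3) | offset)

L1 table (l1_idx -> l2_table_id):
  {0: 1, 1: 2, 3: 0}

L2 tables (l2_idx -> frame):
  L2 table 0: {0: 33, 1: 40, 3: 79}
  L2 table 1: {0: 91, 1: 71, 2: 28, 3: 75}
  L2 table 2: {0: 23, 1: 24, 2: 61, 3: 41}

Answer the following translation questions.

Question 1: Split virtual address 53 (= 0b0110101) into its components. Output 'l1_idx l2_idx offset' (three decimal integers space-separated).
vaddr = 53 = 0b0110101
  top 2 bits -> l1_idx = 1
  next 2 bits -> l2_idx = 2
  bottom 3 bits -> offset = 5

Answer: 1 2 5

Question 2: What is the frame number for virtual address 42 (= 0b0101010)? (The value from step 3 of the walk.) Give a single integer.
Answer: 24

Derivation:
vaddr = 42: l1_idx=1, l2_idx=1
L1[1] = 2; L2[2][1] = 24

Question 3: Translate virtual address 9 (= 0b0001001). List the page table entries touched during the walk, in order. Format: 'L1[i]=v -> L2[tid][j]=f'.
vaddr = 9 = 0b0001001
Split: l1_idx=0, l2_idx=1, offset=1

Answer: L1[0]=1 -> L2[1][1]=71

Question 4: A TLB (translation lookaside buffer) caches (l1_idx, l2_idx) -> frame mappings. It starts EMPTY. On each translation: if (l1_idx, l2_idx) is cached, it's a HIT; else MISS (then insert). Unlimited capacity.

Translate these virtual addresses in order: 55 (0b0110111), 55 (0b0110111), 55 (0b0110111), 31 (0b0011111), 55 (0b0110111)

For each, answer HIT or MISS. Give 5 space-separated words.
vaddr=55: (1,2) not in TLB -> MISS, insert
vaddr=55: (1,2) in TLB -> HIT
vaddr=55: (1,2) in TLB -> HIT
vaddr=31: (0,3) not in TLB -> MISS, insert
vaddr=55: (1,2) in TLB -> HIT

Answer: MISS HIT HIT MISS HIT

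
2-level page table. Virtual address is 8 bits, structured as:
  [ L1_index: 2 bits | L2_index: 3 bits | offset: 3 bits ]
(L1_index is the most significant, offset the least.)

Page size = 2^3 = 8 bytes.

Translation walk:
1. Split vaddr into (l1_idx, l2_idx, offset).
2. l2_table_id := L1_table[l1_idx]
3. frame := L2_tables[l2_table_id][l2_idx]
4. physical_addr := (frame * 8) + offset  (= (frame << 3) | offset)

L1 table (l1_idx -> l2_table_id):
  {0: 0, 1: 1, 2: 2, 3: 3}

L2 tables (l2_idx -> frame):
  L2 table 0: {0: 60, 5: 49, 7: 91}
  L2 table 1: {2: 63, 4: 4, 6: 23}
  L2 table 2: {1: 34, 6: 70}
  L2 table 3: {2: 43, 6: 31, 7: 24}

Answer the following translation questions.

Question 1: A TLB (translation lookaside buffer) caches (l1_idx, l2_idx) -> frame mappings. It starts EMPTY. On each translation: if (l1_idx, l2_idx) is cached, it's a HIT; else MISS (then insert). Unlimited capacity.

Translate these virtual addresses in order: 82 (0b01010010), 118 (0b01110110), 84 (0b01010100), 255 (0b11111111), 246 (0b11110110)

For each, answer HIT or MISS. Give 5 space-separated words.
Answer: MISS MISS HIT MISS MISS

Derivation:
vaddr=82: (1,2) not in TLB -> MISS, insert
vaddr=118: (1,6) not in TLB -> MISS, insert
vaddr=84: (1,2) in TLB -> HIT
vaddr=255: (3,7) not in TLB -> MISS, insert
vaddr=246: (3,6) not in TLB -> MISS, insert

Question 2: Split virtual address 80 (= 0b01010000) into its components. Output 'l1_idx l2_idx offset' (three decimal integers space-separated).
vaddr = 80 = 0b01010000
  top 2 bits -> l1_idx = 1
  next 3 bits -> l2_idx = 2
  bottom 3 bits -> offset = 0

Answer: 1 2 0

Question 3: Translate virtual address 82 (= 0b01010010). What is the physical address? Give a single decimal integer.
vaddr = 82 = 0b01010010
Split: l1_idx=1, l2_idx=2, offset=2
L1[1] = 1
L2[1][2] = 63
paddr = 63 * 8 + 2 = 506

Answer: 506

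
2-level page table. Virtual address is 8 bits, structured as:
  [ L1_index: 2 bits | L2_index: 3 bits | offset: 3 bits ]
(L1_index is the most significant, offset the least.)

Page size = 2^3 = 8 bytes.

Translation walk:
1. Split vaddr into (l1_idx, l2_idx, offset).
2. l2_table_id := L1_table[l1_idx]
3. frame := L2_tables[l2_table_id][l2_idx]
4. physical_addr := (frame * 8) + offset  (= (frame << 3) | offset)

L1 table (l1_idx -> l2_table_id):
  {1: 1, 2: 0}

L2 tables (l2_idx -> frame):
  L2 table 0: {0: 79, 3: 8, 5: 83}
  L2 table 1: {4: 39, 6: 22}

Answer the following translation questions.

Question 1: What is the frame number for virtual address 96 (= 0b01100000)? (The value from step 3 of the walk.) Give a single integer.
vaddr = 96: l1_idx=1, l2_idx=4
L1[1] = 1; L2[1][4] = 39

Answer: 39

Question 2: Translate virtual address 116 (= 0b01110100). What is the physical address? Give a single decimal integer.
Answer: 180

Derivation:
vaddr = 116 = 0b01110100
Split: l1_idx=1, l2_idx=6, offset=4
L1[1] = 1
L2[1][6] = 22
paddr = 22 * 8 + 4 = 180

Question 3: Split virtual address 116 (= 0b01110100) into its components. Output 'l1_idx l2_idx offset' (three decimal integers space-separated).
vaddr = 116 = 0b01110100
  top 2 bits -> l1_idx = 1
  next 3 bits -> l2_idx = 6
  bottom 3 bits -> offset = 4

Answer: 1 6 4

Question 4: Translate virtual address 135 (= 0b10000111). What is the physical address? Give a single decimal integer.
Answer: 639

Derivation:
vaddr = 135 = 0b10000111
Split: l1_idx=2, l2_idx=0, offset=7
L1[2] = 0
L2[0][0] = 79
paddr = 79 * 8 + 7 = 639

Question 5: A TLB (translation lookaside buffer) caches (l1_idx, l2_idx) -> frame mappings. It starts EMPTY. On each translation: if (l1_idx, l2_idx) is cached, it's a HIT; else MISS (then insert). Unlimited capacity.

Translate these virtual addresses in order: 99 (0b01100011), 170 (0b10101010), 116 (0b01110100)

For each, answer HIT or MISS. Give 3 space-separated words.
vaddr=99: (1,4) not in TLB -> MISS, insert
vaddr=170: (2,5) not in TLB -> MISS, insert
vaddr=116: (1,6) not in TLB -> MISS, insert

Answer: MISS MISS MISS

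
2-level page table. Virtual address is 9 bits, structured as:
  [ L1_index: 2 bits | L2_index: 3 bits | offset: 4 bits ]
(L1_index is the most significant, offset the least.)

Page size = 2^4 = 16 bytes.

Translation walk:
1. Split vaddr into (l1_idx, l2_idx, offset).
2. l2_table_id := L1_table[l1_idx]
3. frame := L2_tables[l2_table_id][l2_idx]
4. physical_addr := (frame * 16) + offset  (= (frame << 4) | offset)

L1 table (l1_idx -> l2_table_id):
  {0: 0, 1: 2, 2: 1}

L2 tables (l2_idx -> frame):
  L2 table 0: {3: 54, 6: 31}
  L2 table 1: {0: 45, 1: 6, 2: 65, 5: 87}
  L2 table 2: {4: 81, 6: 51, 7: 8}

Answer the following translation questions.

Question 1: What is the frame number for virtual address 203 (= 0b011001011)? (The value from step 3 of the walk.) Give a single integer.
Answer: 81

Derivation:
vaddr = 203: l1_idx=1, l2_idx=4
L1[1] = 2; L2[2][4] = 81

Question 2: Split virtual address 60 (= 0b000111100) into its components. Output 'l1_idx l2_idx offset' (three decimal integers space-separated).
vaddr = 60 = 0b000111100
  top 2 bits -> l1_idx = 0
  next 3 bits -> l2_idx = 3
  bottom 4 bits -> offset = 12

Answer: 0 3 12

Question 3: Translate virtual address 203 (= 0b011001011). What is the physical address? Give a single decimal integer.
vaddr = 203 = 0b011001011
Split: l1_idx=1, l2_idx=4, offset=11
L1[1] = 2
L2[2][4] = 81
paddr = 81 * 16 + 11 = 1307

Answer: 1307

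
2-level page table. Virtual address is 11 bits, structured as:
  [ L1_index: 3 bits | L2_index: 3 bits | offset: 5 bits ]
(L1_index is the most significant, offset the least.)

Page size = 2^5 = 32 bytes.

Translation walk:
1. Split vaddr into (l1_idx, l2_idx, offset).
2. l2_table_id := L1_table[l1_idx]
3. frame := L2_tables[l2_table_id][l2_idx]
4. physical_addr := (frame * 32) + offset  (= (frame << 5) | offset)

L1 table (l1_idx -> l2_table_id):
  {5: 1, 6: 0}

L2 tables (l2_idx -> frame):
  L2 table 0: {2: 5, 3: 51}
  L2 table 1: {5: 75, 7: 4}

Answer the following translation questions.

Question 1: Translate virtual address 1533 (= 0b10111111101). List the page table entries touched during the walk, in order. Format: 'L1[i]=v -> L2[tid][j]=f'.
vaddr = 1533 = 0b10111111101
Split: l1_idx=5, l2_idx=7, offset=29

Answer: L1[5]=1 -> L2[1][7]=4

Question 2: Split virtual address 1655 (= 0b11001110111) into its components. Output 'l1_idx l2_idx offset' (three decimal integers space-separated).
vaddr = 1655 = 0b11001110111
  top 3 bits -> l1_idx = 6
  next 3 bits -> l2_idx = 3
  bottom 5 bits -> offset = 23

Answer: 6 3 23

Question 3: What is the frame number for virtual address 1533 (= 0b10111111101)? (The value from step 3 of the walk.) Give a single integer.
Answer: 4

Derivation:
vaddr = 1533: l1_idx=5, l2_idx=7
L1[5] = 1; L2[1][7] = 4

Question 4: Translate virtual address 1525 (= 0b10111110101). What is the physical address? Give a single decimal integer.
Answer: 149

Derivation:
vaddr = 1525 = 0b10111110101
Split: l1_idx=5, l2_idx=7, offset=21
L1[5] = 1
L2[1][7] = 4
paddr = 4 * 32 + 21 = 149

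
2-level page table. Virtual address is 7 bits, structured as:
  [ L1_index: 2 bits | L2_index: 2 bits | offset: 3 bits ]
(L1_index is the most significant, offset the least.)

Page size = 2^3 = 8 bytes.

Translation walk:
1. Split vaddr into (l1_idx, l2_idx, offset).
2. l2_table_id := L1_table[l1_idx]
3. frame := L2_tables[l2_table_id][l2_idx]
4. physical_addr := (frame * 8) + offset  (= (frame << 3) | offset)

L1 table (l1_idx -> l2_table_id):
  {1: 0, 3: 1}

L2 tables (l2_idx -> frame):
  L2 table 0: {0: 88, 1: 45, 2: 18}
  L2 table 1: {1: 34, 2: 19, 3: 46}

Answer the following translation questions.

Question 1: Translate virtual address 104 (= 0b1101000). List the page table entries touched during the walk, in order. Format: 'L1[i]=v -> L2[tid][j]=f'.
Answer: L1[3]=1 -> L2[1][1]=34

Derivation:
vaddr = 104 = 0b1101000
Split: l1_idx=3, l2_idx=1, offset=0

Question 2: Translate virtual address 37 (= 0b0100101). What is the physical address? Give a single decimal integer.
vaddr = 37 = 0b0100101
Split: l1_idx=1, l2_idx=0, offset=5
L1[1] = 0
L2[0][0] = 88
paddr = 88 * 8 + 5 = 709

Answer: 709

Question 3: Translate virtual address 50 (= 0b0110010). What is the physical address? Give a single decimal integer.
Answer: 146

Derivation:
vaddr = 50 = 0b0110010
Split: l1_idx=1, l2_idx=2, offset=2
L1[1] = 0
L2[0][2] = 18
paddr = 18 * 8 + 2 = 146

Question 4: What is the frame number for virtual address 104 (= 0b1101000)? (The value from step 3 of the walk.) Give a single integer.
Answer: 34

Derivation:
vaddr = 104: l1_idx=3, l2_idx=1
L1[3] = 1; L2[1][1] = 34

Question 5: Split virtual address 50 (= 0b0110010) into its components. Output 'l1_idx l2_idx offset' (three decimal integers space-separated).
Answer: 1 2 2

Derivation:
vaddr = 50 = 0b0110010
  top 2 bits -> l1_idx = 1
  next 2 bits -> l2_idx = 2
  bottom 3 bits -> offset = 2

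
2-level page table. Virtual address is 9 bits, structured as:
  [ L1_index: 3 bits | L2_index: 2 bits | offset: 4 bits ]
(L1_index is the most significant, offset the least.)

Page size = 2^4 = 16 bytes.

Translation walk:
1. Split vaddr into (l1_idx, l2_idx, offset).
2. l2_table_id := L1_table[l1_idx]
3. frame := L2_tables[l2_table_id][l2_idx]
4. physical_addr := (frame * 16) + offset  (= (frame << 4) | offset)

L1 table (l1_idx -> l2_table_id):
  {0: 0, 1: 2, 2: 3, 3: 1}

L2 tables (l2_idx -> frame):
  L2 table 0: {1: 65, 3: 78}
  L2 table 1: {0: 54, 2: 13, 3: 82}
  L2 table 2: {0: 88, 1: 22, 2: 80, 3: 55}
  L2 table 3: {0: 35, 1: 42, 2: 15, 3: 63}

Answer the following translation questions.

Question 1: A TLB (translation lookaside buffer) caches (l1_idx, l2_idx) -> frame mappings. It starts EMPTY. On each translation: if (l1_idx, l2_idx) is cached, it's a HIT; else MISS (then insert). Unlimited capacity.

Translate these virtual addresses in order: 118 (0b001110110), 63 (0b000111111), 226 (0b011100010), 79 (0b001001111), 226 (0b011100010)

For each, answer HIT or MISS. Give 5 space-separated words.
vaddr=118: (1,3) not in TLB -> MISS, insert
vaddr=63: (0,3) not in TLB -> MISS, insert
vaddr=226: (3,2) not in TLB -> MISS, insert
vaddr=79: (1,0) not in TLB -> MISS, insert
vaddr=226: (3,2) in TLB -> HIT

Answer: MISS MISS MISS MISS HIT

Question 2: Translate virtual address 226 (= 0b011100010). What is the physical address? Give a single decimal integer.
Answer: 210

Derivation:
vaddr = 226 = 0b011100010
Split: l1_idx=3, l2_idx=2, offset=2
L1[3] = 1
L2[1][2] = 13
paddr = 13 * 16 + 2 = 210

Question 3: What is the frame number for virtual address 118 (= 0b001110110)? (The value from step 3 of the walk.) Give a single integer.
vaddr = 118: l1_idx=1, l2_idx=3
L1[1] = 2; L2[2][3] = 55

Answer: 55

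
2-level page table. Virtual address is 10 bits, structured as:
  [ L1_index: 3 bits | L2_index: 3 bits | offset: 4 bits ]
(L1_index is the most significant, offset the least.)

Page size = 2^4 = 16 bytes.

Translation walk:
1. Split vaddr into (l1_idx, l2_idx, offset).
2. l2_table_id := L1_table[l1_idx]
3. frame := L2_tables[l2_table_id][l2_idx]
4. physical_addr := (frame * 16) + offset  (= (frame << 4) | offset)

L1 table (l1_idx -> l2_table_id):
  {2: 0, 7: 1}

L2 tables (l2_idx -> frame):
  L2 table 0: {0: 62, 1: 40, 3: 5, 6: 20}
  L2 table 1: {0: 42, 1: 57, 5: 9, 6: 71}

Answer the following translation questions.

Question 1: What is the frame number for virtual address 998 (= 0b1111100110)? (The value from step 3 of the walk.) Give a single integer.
vaddr = 998: l1_idx=7, l2_idx=6
L1[7] = 1; L2[1][6] = 71

Answer: 71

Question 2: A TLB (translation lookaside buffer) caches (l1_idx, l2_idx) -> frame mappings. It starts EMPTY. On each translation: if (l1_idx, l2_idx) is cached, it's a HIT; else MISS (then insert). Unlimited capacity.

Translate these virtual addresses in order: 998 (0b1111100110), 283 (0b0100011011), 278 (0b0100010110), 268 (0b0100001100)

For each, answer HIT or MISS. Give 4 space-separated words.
vaddr=998: (7,6) not in TLB -> MISS, insert
vaddr=283: (2,1) not in TLB -> MISS, insert
vaddr=278: (2,1) in TLB -> HIT
vaddr=268: (2,0) not in TLB -> MISS, insert

Answer: MISS MISS HIT MISS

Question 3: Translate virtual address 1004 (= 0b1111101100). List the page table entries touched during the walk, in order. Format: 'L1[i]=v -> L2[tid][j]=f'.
Answer: L1[7]=1 -> L2[1][6]=71

Derivation:
vaddr = 1004 = 0b1111101100
Split: l1_idx=7, l2_idx=6, offset=12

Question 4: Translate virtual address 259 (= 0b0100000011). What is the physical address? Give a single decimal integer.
vaddr = 259 = 0b0100000011
Split: l1_idx=2, l2_idx=0, offset=3
L1[2] = 0
L2[0][0] = 62
paddr = 62 * 16 + 3 = 995

Answer: 995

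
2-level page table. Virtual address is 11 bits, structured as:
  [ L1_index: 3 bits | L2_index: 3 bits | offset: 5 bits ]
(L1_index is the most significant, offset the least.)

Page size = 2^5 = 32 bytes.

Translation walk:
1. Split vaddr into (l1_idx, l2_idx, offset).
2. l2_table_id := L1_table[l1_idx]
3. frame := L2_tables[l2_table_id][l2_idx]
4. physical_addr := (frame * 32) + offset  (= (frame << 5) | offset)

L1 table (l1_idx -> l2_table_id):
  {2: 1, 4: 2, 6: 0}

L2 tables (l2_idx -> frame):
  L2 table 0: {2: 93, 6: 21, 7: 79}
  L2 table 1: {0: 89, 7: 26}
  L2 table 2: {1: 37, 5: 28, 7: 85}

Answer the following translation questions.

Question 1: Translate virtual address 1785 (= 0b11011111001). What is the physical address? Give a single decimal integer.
vaddr = 1785 = 0b11011111001
Split: l1_idx=6, l2_idx=7, offset=25
L1[6] = 0
L2[0][7] = 79
paddr = 79 * 32 + 25 = 2553

Answer: 2553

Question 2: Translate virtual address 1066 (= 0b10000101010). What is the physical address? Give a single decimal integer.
Answer: 1194

Derivation:
vaddr = 1066 = 0b10000101010
Split: l1_idx=4, l2_idx=1, offset=10
L1[4] = 2
L2[2][1] = 37
paddr = 37 * 32 + 10 = 1194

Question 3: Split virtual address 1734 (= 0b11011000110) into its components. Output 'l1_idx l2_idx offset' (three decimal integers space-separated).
vaddr = 1734 = 0b11011000110
  top 3 bits -> l1_idx = 6
  next 3 bits -> l2_idx = 6
  bottom 5 bits -> offset = 6

Answer: 6 6 6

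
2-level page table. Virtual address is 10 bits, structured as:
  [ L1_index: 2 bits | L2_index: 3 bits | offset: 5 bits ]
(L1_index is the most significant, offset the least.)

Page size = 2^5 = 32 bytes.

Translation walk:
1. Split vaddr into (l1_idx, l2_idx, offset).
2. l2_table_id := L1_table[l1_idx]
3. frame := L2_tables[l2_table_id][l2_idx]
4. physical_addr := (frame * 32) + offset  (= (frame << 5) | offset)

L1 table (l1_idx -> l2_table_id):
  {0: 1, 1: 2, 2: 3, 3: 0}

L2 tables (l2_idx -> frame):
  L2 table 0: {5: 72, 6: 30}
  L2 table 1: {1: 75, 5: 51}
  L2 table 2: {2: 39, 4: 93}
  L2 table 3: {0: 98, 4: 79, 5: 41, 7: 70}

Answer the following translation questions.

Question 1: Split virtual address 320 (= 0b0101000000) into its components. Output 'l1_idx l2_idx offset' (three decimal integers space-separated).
vaddr = 320 = 0b0101000000
  top 2 bits -> l1_idx = 1
  next 3 bits -> l2_idx = 2
  bottom 5 bits -> offset = 0

Answer: 1 2 0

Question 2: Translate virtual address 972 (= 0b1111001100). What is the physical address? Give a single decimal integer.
Answer: 972

Derivation:
vaddr = 972 = 0b1111001100
Split: l1_idx=3, l2_idx=6, offset=12
L1[3] = 0
L2[0][6] = 30
paddr = 30 * 32 + 12 = 972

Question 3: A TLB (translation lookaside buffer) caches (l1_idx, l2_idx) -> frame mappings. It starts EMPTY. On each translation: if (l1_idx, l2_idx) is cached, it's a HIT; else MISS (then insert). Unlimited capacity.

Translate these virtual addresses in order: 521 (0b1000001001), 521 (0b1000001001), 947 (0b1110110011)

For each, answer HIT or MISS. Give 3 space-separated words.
vaddr=521: (2,0) not in TLB -> MISS, insert
vaddr=521: (2,0) in TLB -> HIT
vaddr=947: (3,5) not in TLB -> MISS, insert

Answer: MISS HIT MISS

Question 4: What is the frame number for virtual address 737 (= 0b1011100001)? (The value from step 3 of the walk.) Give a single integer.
Answer: 70

Derivation:
vaddr = 737: l1_idx=2, l2_idx=7
L1[2] = 3; L2[3][7] = 70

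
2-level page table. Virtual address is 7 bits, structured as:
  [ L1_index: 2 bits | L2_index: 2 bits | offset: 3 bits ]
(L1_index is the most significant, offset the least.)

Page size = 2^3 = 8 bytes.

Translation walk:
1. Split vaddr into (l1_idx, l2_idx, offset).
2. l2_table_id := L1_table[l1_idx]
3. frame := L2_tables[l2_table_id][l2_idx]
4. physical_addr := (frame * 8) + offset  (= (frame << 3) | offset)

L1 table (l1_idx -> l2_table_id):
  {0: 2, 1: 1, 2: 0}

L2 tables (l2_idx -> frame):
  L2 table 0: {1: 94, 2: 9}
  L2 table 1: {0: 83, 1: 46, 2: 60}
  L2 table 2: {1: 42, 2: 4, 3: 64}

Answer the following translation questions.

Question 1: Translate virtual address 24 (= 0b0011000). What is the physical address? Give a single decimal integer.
vaddr = 24 = 0b0011000
Split: l1_idx=0, l2_idx=3, offset=0
L1[0] = 2
L2[2][3] = 64
paddr = 64 * 8 + 0 = 512

Answer: 512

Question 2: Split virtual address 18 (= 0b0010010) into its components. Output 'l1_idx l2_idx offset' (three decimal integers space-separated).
vaddr = 18 = 0b0010010
  top 2 bits -> l1_idx = 0
  next 2 bits -> l2_idx = 2
  bottom 3 bits -> offset = 2

Answer: 0 2 2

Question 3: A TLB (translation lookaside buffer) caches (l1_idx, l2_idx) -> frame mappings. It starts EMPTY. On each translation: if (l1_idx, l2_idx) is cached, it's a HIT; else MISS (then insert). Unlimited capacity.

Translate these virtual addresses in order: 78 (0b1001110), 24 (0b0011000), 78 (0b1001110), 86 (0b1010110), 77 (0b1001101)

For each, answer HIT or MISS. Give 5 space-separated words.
vaddr=78: (2,1) not in TLB -> MISS, insert
vaddr=24: (0,3) not in TLB -> MISS, insert
vaddr=78: (2,1) in TLB -> HIT
vaddr=86: (2,2) not in TLB -> MISS, insert
vaddr=77: (2,1) in TLB -> HIT

Answer: MISS MISS HIT MISS HIT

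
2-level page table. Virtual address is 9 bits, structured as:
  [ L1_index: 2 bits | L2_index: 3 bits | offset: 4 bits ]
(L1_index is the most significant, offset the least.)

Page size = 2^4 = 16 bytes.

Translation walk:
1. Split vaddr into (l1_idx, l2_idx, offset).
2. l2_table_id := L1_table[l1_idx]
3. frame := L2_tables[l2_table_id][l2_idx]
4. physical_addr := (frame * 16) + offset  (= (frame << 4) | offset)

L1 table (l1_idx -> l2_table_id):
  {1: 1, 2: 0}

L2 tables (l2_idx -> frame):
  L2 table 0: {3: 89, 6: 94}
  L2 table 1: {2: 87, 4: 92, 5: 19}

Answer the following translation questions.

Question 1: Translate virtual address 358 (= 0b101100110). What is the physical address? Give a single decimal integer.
Answer: 1510

Derivation:
vaddr = 358 = 0b101100110
Split: l1_idx=2, l2_idx=6, offset=6
L1[2] = 0
L2[0][6] = 94
paddr = 94 * 16 + 6 = 1510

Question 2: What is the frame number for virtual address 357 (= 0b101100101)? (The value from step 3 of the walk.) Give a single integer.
vaddr = 357: l1_idx=2, l2_idx=6
L1[2] = 0; L2[0][6] = 94

Answer: 94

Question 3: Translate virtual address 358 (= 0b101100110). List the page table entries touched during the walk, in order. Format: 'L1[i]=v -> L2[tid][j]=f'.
Answer: L1[2]=0 -> L2[0][6]=94

Derivation:
vaddr = 358 = 0b101100110
Split: l1_idx=2, l2_idx=6, offset=6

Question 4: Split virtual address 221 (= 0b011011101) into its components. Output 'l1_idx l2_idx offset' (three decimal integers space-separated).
vaddr = 221 = 0b011011101
  top 2 bits -> l1_idx = 1
  next 3 bits -> l2_idx = 5
  bottom 4 bits -> offset = 13

Answer: 1 5 13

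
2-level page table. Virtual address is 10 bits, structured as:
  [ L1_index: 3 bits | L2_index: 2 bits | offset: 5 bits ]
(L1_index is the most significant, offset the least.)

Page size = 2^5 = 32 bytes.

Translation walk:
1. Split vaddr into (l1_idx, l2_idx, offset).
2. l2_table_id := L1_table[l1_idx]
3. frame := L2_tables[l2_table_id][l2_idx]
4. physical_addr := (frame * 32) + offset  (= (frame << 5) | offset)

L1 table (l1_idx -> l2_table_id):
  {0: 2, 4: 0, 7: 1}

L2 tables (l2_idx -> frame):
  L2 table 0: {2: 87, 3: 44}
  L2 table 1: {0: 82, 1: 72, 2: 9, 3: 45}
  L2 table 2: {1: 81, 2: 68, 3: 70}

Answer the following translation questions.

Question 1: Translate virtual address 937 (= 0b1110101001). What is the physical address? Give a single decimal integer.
vaddr = 937 = 0b1110101001
Split: l1_idx=7, l2_idx=1, offset=9
L1[7] = 1
L2[1][1] = 72
paddr = 72 * 32 + 9 = 2313

Answer: 2313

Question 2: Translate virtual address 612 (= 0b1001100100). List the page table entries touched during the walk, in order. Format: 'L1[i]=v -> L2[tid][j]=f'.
Answer: L1[4]=0 -> L2[0][3]=44

Derivation:
vaddr = 612 = 0b1001100100
Split: l1_idx=4, l2_idx=3, offset=4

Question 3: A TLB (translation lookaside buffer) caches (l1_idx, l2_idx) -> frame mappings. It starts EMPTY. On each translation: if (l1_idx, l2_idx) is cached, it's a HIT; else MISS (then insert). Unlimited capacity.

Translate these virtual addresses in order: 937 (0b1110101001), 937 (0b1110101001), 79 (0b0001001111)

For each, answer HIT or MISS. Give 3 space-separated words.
vaddr=937: (7,1) not in TLB -> MISS, insert
vaddr=937: (7,1) in TLB -> HIT
vaddr=79: (0,2) not in TLB -> MISS, insert

Answer: MISS HIT MISS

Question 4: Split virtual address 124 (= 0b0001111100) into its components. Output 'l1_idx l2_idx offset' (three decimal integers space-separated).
vaddr = 124 = 0b0001111100
  top 3 bits -> l1_idx = 0
  next 2 bits -> l2_idx = 3
  bottom 5 bits -> offset = 28

Answer: 0 3 28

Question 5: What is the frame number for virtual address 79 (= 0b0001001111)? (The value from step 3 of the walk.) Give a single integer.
vaddr = 79: l1_idx=0, l2_idx=2
L1[0] = 2; L2[2][2] = 68

Answer: 68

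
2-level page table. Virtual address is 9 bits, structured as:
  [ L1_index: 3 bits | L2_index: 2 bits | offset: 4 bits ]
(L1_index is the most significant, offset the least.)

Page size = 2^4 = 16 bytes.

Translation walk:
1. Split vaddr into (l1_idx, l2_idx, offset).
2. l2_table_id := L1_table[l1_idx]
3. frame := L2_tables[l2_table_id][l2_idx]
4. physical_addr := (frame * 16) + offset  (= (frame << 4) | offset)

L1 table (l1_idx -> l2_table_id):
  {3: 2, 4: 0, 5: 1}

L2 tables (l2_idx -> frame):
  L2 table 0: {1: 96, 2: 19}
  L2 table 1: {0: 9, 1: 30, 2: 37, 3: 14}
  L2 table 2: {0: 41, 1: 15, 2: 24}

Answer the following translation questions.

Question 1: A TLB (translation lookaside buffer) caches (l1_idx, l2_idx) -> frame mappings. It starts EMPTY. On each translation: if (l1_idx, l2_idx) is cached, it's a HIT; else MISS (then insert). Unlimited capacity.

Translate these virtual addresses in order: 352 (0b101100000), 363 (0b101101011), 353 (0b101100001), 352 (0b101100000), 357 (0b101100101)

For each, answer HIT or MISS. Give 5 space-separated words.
vaddr=352: (5,2) not in TLB -> MISS, insert
vaddr=363: (5,2) in TLB -> HIT
vaddr=353: (5,2) in TLB -> HIT
vaddr=352: (5,2) in TLB -> HIT
vaddr=357: (5,2) in TLB -> HIT

Answer: MISS HIT HIT HIT HIT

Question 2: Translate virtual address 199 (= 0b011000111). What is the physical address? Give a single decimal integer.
Answer: 663

Derivation:
vaddr = 199 = 0b011000111
Split: l1_idx=3, l2_idx=0, offset=7
L1[3] = 2
L2[2][0] = 41
paddr = 41 * 16 + 7 = 663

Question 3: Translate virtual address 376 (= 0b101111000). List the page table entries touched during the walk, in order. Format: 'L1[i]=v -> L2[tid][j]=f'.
vaddr = 376 = 0b101111000
Split: l1_idx=5, l2_idx=3, offset=8

Answer: L1[5]=1 -> L2[1][3]=14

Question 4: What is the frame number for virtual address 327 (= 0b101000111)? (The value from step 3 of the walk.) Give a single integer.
Answer: 9

Derivation:
vaddr = 327: l1_idx=5, l2_idx=0
L1[5] = 1; L2[1][0] = 9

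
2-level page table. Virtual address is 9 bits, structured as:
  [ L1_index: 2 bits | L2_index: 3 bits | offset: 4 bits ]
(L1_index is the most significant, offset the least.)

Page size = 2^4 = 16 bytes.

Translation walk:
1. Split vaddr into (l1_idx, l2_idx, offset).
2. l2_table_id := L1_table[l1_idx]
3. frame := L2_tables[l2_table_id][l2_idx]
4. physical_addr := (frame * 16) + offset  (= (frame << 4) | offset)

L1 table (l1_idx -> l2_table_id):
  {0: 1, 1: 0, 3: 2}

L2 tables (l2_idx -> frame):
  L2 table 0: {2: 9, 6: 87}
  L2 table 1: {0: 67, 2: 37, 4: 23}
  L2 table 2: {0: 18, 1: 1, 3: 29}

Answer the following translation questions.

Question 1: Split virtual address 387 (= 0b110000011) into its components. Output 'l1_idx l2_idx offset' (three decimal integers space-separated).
vaddr = 387 = 0b110000011
  top 2 bits -> l1_idx = 3
  next 3 bits -> l2_idx = 0
  bottom 4 bits -> offset = 3

Answer: 3 0 3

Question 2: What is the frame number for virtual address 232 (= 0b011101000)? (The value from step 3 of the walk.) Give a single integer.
vaddr = 232: l1_idx=1, l2_idx=6
L1[1] = 0; L2[0][6] = 87

Answer: 87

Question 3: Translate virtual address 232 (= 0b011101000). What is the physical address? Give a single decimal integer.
vaddr = 232 = 0b011101000
Split: l1_idx=1, l2_idx=6, offset=8
L1[1] = 0
L2[0][6] = 87
paddr = 87 * 16 + 8 = 1400

Answer: 1400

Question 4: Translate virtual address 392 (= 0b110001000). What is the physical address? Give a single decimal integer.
Answer: 296

Derivation:
vaddr = 392 = 0b110001000
Split: l1_idx=3, l2_idx=0, offset=8
L1[3] = 2
L2[2][0] = 18
paddr = 18 * 16 + 8 = 296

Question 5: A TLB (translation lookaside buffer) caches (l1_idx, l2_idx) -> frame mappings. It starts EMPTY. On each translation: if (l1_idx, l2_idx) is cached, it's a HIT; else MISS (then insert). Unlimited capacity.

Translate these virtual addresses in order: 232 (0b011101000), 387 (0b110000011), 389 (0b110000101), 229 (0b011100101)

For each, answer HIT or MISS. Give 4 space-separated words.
Answer: MISS MISS HIT HIT

Derivation:
vaddr=232: (1,6) not in TLB -> MISS, insert
vaddr=387: (3,0) not in TLB -> MISS, insert
vaddr=389: (3,0) in TLB -> HIT
vaddr=229: (1,6) in TLB -> HIT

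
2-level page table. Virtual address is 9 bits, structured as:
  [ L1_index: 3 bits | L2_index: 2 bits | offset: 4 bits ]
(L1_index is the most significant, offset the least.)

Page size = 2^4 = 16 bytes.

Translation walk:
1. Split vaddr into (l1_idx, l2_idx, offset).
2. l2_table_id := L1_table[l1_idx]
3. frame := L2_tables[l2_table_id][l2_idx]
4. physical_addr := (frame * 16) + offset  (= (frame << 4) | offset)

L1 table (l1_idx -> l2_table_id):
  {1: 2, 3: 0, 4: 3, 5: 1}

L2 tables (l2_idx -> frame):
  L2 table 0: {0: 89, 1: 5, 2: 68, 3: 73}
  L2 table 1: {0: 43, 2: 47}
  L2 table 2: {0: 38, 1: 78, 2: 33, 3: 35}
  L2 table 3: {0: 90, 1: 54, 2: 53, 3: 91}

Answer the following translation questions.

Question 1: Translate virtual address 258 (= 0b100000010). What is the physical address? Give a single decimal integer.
Answer: 1442

Derivation:
vaddr = 258 = 0b100000010
Split: l1_idx=4, l2_idx=0, offset=2
L1[4] = 3
L2[3][0] = 90
paddr = 90 * 16 + 2 = 1442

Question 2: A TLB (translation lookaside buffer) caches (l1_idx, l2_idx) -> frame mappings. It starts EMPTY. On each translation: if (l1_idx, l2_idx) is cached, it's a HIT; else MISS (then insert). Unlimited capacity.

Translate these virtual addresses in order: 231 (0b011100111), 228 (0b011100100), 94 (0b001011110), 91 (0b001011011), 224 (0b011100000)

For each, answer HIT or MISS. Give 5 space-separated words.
Answer: MISS HIT MISS HIT HIT

Derivation:
vaddr=231: (3,2) not in TLB -> MISS, insert
vaddr=228: (3,2) in TLB -> HIT
vaddr=94: (1,1) not in TLB -> MISS, insert
vaddr=91: (1,1) in TLB -> HIT
vaddr=224: (3,2) in TLB -> HIT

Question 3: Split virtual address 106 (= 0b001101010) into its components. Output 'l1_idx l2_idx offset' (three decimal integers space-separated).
vaddr = 106 = 0b001101010
  top 3 bits -> l1_idx = 1
  next 2 bits -> l2_idx = 2
  bottom 4 bits -> offset = 10

Answer: 1 2 10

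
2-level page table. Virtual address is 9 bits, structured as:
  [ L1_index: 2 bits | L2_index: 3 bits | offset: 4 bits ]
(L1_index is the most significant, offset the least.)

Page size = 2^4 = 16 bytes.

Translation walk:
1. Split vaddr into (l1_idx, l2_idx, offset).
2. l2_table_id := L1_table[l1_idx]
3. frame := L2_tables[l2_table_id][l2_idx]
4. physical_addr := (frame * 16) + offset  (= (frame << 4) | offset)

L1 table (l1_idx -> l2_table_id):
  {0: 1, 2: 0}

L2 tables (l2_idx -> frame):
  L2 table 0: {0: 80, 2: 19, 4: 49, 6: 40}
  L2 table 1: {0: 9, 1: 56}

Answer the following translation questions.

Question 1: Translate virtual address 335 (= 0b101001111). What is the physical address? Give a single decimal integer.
vaddr = 335 = 0b101001111
Split: l1_idx=2, l2_idx=4, offset=15
L1[2] = 0
L2[0][4] = 49
paddr = 49 * 16 + 15 = 799

Answer: 799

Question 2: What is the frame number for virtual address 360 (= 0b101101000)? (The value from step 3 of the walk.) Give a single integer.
Answer: 40

Derivation:
vaddr = 360: l1_idx=2, l2_idx=6
L1[2] = 0; L2[0][6] = 40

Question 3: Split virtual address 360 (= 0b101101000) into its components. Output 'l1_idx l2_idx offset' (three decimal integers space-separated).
vaddr = 360 = 0b101101000
  top 2 bits -> l1_idx = 2
  next 3 bits -> l2_idx = 6
  bottom 4 bits -> offset = 8

Answer: 2 6 8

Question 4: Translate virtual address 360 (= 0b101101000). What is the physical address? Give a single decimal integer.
Answer: 648

Derivation:
vaddr = 360 = 0b101101000
Split: l1_idx=2, l2_idx=6, offset=8
L1[2] = 0
L2[0][6] = 40
paddr = 40 * 16 + 8 = 648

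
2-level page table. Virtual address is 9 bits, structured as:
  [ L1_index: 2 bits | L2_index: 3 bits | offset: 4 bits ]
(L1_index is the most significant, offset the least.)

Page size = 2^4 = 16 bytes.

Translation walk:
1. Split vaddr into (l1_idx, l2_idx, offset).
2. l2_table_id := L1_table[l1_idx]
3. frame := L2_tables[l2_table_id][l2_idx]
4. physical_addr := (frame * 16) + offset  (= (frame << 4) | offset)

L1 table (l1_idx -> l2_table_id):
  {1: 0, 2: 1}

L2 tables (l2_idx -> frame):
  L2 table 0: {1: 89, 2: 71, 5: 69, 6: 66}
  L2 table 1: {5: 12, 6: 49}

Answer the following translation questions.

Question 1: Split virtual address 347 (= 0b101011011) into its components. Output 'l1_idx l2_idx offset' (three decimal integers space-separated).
vaddr = 347 = 0b101011011
  top 2 bits -> l1_idx = 2
  next 3 bits -> l2_idx = 5
  bottom 4 bits -> offset = 11

Answer: 2 5 11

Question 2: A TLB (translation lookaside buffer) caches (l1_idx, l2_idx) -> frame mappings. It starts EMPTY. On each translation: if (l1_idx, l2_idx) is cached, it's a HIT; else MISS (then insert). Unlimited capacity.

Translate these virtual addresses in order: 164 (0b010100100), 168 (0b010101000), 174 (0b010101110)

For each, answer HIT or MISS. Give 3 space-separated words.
vaddr=164: (1,2) not in TLB -> MISS, insert
vaddr=168: (1,2) in TLB -> HIT
vaddr=174: (1,2) in TLB -> HIT

Answer: MISS HIT HIT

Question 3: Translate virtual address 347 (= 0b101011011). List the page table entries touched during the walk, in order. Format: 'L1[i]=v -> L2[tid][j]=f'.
vaddr = 347 = 0b101011011
Split: l1_idx=2, l2_idx=5, offset=11

Answer: L1[2]=1 -> L2[1][5]=12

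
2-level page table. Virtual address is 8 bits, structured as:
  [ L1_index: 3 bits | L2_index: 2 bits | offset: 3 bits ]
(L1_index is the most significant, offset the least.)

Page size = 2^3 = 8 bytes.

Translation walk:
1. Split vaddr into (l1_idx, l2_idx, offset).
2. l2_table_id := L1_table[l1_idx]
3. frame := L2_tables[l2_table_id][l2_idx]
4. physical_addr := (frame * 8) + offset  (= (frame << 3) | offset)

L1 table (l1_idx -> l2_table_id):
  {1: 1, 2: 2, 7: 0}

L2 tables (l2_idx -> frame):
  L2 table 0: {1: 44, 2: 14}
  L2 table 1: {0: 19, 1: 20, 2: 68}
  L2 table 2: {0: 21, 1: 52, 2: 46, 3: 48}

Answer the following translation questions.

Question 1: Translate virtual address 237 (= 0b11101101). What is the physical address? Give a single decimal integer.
vaddr = 237 = 0b11101101
Split: l1_idx=7, l2_idx=1, offset=5
L1[7] = 0
L2[0][1] = 44
paddr = 44 * 8 + 5 = 357

Answer: 357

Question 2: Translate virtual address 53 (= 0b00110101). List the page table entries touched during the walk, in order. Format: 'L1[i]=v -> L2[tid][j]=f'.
vaddr = 53 = 0b00110101
Split: l1_idx=1, l2_idx=2, offset=5

Answer: L1[1]=1 -> L2[1][2]=68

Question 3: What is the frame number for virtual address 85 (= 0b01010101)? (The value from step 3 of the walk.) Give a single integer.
Answer: 46

Derivation:
vaddr = 85: l1_idx=2, l2_idx=2
L1[2] = 2; L2[2][2] = 46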